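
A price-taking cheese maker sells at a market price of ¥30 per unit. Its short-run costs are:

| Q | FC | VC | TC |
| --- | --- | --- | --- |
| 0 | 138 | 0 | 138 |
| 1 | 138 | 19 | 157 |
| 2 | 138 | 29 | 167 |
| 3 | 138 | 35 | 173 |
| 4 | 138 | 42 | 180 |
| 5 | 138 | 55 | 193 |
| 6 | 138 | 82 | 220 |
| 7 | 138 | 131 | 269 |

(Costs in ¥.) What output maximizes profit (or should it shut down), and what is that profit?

Q = 6; profit = -¥40

Tabulate TR − TC: Q=0: -138; Q=1: -127; Q=2: -107; Q=3: -83; Q=4: -60; Q=5: -43; Q=6: -40; Q=7: -59.
Profit is maximized at Q = 6. AVC there is 82/6 = ¥13.67 ≤ P, so producing beats shutting down (which would give -¥138).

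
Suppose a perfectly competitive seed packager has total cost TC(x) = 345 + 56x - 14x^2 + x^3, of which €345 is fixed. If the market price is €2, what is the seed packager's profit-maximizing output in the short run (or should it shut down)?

Shut down

Variable cost is VC = 56x - 14x^2 + x^3, so AVC = VC/x = 56 - 14x + x^2 and MC = dTC/dx = 56 - 28x + 3x^2.
AVC hits its minimum where MC = AVC, at x = 7, giving min AVC = 56 - 14·7 + 7^2 = €7.
With P < min AVC (€2 < €7), every unit sold adds to the loss.
The firm minimizes its loss by shutting down and losing only its fixed cost of €345.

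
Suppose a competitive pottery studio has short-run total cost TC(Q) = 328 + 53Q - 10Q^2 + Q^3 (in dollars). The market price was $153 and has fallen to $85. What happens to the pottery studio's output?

Output falls from 10 to 8

MC = 53 - 20Q + 3Q^2; the shutdown threshold is min AVC = $28 (at Q = 5).
With P = $153 above the shutdown price, P = MC gives Q = 10.
At P = $85 ≥ min AVC, set P = MC: Q = 8. The firm stays open but cuts output.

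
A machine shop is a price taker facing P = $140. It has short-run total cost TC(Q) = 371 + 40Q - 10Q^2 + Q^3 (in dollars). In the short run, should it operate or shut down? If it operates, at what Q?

Strip out fixed cost: VC = 40Q - 10Q^2 + Q^3. Then AVC = 40 - 10Q + Q^2 and MC = 40 - 20Q + 3Q^2.
AVC is minimized where dAVC/dQ = -10 + 2Q = 0, at Q = 5; min AVC = 40 - 10·5 + 5^2 = $15.
P = $140 exceeds min AVC = $15, so the firm stays open.
Set P = MC: 140 = 40 - 20Q + 3Q^2 → -100 - 20Q + 3Q^2 = 0. The roots are Q = -10/3 and Q = 10; the profit-maximizing output is on the rising part of MC, so Q* = 10.
Check: AVC at Q = 10 is $40 ≤ P, so revenue covers variable cost.
Profit = P·Q − TC = 140·10 − 771 = $629.

Produce at Q = 10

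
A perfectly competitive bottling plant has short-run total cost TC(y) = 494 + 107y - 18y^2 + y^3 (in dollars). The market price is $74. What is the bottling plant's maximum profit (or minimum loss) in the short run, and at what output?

AVC = 107 - 18y + y^2 has its minimum $26 at y = 9; price $74 clears that bar, so the firm operates.
With MC = 107 - 36y + 3y^2, P = MC on the upward-sloping part at y* = 11.
TR = 74·11 = 814. TC = 494 + 330 = 824. Profit = 814 − 824 = -$10.
That loss of $10 beats the $494 the firm would lose by shutting down; producing recovers $484 of fixed cost.

Profit = -$10 at y = 11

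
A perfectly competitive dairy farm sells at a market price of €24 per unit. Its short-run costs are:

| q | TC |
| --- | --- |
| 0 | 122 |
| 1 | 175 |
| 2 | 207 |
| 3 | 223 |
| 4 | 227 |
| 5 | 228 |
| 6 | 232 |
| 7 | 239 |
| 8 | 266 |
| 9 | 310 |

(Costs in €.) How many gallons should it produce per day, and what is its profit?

Compute π = P·q − TC at each output: q=0: -122; q=1: -151; q=2: -159; q=3: -151; q=4: -131; q=5: -108; q=6: -88; q=7: -71; q=8: -74; q=9: -94.
Profit is maximized at q = 7. AVC there is 117/7 = €16.71 ≤ P, so producing beats shutting down (which would give -€122).

q = 7; profit = -€71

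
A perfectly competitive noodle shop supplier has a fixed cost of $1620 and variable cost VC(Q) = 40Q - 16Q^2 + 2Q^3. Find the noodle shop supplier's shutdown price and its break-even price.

Shutdown price = min AVC. AVC = 40 - 16Q + 2Q^2, with vertex at Q = 4 and minimum $8.
ATC = 1620/Q + 40 - 16Q + 2Q^2. Setting dATC/dQ = −1620/Q^2 − 16 + 4Q = 0 gives Q = 9 (since 4·9^3 − 16·9^2 = 1620).
min ATC = 1620/9 + 40 − 16·9 + 2·9^2 = $238. That is the break-even price.
Between these two prices the firm operates at a loss; above $238 it earns a profit.

Shutdown price = $8; break-even price = $238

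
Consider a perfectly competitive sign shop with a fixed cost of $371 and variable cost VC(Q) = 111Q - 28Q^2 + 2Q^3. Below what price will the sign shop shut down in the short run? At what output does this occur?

Short-run supply begins at min AVC. From VC = 111Q - 28Q^2 + 2Q^3, AVC = 111 - 28Q + 2Q^2.
dAVC/dQ = -28 + 4Q = 0 gives Q = 7. min AVC = 111 - 28·7 + 2·7^2 = 13.
For P < $13 the firm produces nothing.

$13 per unit, at Q = 7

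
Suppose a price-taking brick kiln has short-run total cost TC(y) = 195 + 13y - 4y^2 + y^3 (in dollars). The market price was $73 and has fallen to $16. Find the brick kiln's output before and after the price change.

MC = 13 - 8y + 3y^2; the shutdown threshold is min AVC = $9 (at y = 2).
With P = $73 above the shutdown price, P = MC gives y = 6.
At P = $16 ≥ min AVC, set P = MC: y = 3. The firm stays open but cuts output.

Output falls from 6 to 3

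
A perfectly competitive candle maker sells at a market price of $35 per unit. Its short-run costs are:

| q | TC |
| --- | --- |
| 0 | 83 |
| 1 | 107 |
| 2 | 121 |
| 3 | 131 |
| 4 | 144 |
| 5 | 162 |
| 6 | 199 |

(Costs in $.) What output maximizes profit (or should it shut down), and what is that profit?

Tabulate TR − TC: q=0: -83; q=1: -72; q=2: -51; q=3: -26; q=4: -4; q=5: 13; q=6: 11.
Profit is maximized at q = 5. AVC there is 79/5 = $15.80 ≤ P, so producing beats shutting down (which would give -$83).

q = 5; profit = $13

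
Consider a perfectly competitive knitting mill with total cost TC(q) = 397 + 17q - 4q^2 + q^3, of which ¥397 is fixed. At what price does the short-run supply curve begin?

¥13 per unit

The shutdown price is the minimum of AVC. VC = 17q - 4q^2 + q^3, so AVC = 17 - 4q + q^2.
dAVC/dq = -4 + 2q = 0 gives q = 2. min AVC = 17 - 4·2 + 2^2 = 13.
So the shutdown price is ¥13.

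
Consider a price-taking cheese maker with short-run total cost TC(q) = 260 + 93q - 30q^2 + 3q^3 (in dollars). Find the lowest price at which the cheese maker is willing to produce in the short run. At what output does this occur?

The firm shuts down when price falls below the minimum of average variable cost. AVC = VC/q = 93 - 30q + 3q^2.
dAVC/dq = -30 + 6q = 0 gives q = 5. min AVC = 93 - 30·5 + 3·5^2 = 18.
So the shutdown price is $18.

$18 per unit, at q = 5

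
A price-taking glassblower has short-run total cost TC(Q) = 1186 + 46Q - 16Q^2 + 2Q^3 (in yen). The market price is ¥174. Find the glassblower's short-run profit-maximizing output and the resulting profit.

Profit = -¥162 at Q = 8

AVC = 46 - 16Q + 2Q^2; min AVC = ¥14 at Q = 4. Since P = ¥174 ≥ min AVC, the firm produces.
MC = 46 - 32Q + 6Q^2. Setting P = MC and taking the root on the rising branch gives Q* = 8.
TR = 174·8 = 1392. TC = 1186 + 368 = 1554. Profit = 1392 − 1554 = -¥162.
That loss of ¥162 beats the ¥1186 the firm would lose by shutting down; producing recovers ¥1024 of fixed cost.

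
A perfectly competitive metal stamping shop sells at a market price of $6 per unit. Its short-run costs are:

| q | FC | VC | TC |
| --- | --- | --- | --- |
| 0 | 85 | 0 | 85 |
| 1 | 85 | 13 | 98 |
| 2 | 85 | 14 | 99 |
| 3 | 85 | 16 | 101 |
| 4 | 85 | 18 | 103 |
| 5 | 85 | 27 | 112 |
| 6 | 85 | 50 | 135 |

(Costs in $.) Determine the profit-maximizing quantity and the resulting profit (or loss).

q = 4; profit = -$79

Compute π = P·q − TC at each output: q=0: -85; q=1: -92; q=2: -87; q=3: -83; q=4: -79; q=5: -82; q=6: -99.
Profit is maximized at q = 4. AVC there is 18/4 = $4.50 ≤ P, so producing beats shutting down (which would give -$85).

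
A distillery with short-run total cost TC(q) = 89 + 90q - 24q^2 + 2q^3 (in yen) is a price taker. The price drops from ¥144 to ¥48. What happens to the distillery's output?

Output falls from 9 to 7

AVC = 90 - 24q + 2q^2, minimized at q = 6 where min AVC = ¥18. MC = 90 - 48q + 6q^2.
At P = ¥144 ≥ min AVC, set P = MC on the rising branch: q = 9.
At P = ¥48 ≥ min AVC, set P = MC: q = 7. The firm stays open but cuts output.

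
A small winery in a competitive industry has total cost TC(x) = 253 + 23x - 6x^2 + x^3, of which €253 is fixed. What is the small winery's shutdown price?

€14 per unit

The firm shuts down when price falls below the minimum of average variable cost. AVC = VC/x = 23 - 6x + x^2.
dAVC/dx = -6 + 2x = 0 gives x = 3. min AVC = 23 - 6·3 + 3^2 = 14.
The firm shuts down for any P below €14.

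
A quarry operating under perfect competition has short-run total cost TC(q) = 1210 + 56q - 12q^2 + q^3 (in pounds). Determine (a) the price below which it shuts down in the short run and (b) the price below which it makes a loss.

Shutdown price = min AVC. AVC = 56 - 12q + q^2, with vertex at q = 6 and minimum £20.
ATC = 1210/q + 56 - 12q + q^2. Setting dATC/dq = −1210/q^2 − 12 + 2q = 0 gives q = 11 (since 2·11^3 − 12·11^2 = 1210).
min ATC = 1210/11 + 56 − 12·11 + 11^2 = £155. That is the break-even price.
For £20 ≤ P < £155 the firm produces at a loss; below £20 it shuts down.

Shutdown price = £20; break-even price = £155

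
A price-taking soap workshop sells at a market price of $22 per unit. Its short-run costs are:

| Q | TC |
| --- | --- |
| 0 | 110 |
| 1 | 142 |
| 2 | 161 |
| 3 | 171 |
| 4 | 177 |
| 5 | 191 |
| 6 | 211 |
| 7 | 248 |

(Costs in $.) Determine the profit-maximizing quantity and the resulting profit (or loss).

Profit at each row (π = 22Q − TC): Q=0: -110; Q=1: -120; Q=2: -117; Q=3: -105; Q=4: -89; Q=5: -81; Q=6: -79; Q=7: -94.
Profit is maximized at Q = 6. AVC there is 101/6 = $16.83 ≤ P, so producing beats shutting down (which would give -$110).

Q = 6; profit = -$79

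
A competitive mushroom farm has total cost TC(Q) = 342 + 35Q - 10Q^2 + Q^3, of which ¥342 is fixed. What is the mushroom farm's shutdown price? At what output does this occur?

¥10 per unit, at Q = 5

The firm shuts down when price falls below the minimum of average variable cost. AVC = VC/Q = 35 - 10Q + Q^2.
dAVC/dQ = -10 + 2Q = 0 gives Q = 5. min AVC = 35 - 10·5 + 5^2 = 10.
For P < ¥10 the firm produces nothing.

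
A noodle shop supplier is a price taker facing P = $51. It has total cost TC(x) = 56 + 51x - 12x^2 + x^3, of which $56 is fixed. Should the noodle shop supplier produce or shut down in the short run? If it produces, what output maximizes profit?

From TC, MC = TC'(x) = 51 - 24x + 3x^2 and AVC = VC/x = 51 - 12x + x^2.
AVC hits its minimum where MC = AVC, at x = 6, giving min AVC = 51 - 12·6 + 6^2 = $15.
Since P = $51 ≥ min AVC = $15, price covers variable cost and the firm should produce.
Set P = MC: 51 = 51 - 24x + 3x^2 → -24x + 3x^2 = 0. The roots are x = 0 and x = 8; the profit-maximizing output is on the rising part of MC, so x* = 8.
Check: AVC at x = 8 is $19 ≤ P, so revenue covers variable cost.
Profit = P·x − TC = 51·8 − 208 = $200.

Produce at x = 8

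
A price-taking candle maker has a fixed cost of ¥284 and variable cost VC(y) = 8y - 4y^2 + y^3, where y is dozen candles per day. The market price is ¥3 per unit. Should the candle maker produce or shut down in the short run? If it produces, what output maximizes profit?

Strip out fixed cost: VC = 8y - 4y^2 + y^3. Then AVC = 8 - 4y + y^2 and MC = 8 - 8y + 3y^2.
AVC is minimized where dAVC/dy = -4 + 2y = 0, at y = 2; min AVC = 8 - 4·2 + 2^2 = ¥4.
Since P = ¥3 < min AVC = ¥4, price fails to cover variable cost at any output.
Best response: produce nothing and absorb the ¥284 fixed cost.

Shut down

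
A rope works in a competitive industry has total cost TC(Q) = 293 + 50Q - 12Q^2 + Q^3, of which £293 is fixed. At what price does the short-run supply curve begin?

Short-run supply begins at min AVC. From VC = 50Q - 12Q^2 + Q^3, AVC = 50 - 12Q + Q^2.
At the minimum of AVC, MC = AVC. MC = 50 - 24Q + 3Q^2; setting MC = AVC gives 2Q^2 - 12Q = 0, so Q = 6. min AVC = 14.
The firm shuts down for any P below £14.

£14 per unit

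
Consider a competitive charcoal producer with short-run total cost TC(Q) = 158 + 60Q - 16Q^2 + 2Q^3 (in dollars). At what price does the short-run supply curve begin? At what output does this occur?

The shutdown price is the minimum of AVC. VC = 60Q - 16Q^2 + 2Q^3, so AVC = 60 - 16Q + 2Q^2.
At the minimum of AVC, MC = AVC. MC = 60 - 32Q + 6Q^2; setting MC = AVC gives 4Q^2 - 16Q = 0, so Q = 4. min AVC = 28.
For P < $28 the firm produces nothing.

$28 per unit, at Q = 4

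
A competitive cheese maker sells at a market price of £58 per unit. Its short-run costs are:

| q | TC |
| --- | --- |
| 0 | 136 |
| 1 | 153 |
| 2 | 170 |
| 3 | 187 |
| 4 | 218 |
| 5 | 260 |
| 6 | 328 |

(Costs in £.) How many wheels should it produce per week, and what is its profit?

Profit at each row (π = 58q − TC): q=0: -136; q=1: -95; q=2: -54; q=3: -13; q=4: 14; q=5: 30; q=6: 20.
Profit is maximized at q = 5. AVC there is 124/5 = £24.80 ≤ P, so producing beats shutting down (which would give -£136).

q = 5; profit = £30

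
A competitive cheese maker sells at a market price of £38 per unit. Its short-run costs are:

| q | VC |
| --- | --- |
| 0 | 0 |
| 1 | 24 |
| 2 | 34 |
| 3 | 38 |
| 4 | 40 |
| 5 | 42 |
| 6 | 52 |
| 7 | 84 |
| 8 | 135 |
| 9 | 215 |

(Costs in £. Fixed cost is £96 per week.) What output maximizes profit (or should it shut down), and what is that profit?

Tabulate TR − TC: q=0: -96; q=1: -82; q=2: -54; q=3: -20; q=4: 16; q=5: 52; q=6: 80; q=7: 86; q=8: 73; q=9: 31.
Profit is maximized at q = 7. AVC there is 84/7 = £12 ≤ P, so producing beats shutting down (which would give -£96).

q = 7; profit = £86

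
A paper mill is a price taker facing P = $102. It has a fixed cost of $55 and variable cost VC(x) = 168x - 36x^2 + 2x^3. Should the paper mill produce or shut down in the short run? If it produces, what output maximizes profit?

Variable cost is VC = 168x - 36x^2 + 2x^3, so AVC = VC/x = 168 - 36x + 2x^2 and MC = dTC/dx = 168 - 72x + 6x^2.
AVC hits its minimum where MC = AVC, at x = 9, giving min AVC = 168 - 36·9 + 2·9^2 = $6.
P = $102 exceeds min AVC = $6, so the firm stays open.
P = MC gives 66 - 72x + 6x^2 = 0, with roots 1 and 11. Take the larger (rising MC): x* = 11.
Check: AVC at x = 11 is $14 ≤ P, so revenue covers variable cost.
Profit = P·x − TC = 102·11 − 209 = $913.

Produce at x = 11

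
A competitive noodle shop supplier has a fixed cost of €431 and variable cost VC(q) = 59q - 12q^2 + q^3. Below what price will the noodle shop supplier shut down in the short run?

€23 per unit

The firm shuts down when price falls below the minimum of average variable cost. AVC = VC/q = 59 - 12q + q^2.
dAVC/dq = -12 + 2q = 0 gives q = 6. min AVC = 59 - 12·6 + 6^2 = 23.
The firm shuts down for any P below €23.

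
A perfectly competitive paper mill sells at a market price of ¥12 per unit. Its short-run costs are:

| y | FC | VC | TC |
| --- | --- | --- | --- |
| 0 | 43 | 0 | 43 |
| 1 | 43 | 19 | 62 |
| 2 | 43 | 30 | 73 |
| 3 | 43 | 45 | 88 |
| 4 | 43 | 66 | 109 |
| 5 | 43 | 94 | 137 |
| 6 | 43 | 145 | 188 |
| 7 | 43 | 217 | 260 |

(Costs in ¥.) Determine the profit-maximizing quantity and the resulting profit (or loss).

Compute π = P·y − TC at each output: y=0: -43; y=1: -50; y=2: -49; y=3: -52; y=4: -61; y=5: -77; y=6: -116; y=7: -176.
Profit is highest at y = 0. Equivalently, the lowest AVC in the table is 30/2 ≈ ¥15 at y = 2, and P = ¥12 falls below it — price never covers variable cost, so the firm shuts down and loses only its fixed cost.

y = 0 (shut down); profit = -¥43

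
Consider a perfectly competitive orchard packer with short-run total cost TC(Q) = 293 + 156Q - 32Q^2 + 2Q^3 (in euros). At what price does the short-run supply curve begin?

€28 per unit

The firm shuts down when price falls below the minimum of average variable cost. AVC = VC/Q = 156 - 32Q + 2Q^2.
dAVC/dQ = -32 + 4Q = 0 gives Q = 8. min AVC = 156 - 32·8 + 2·8^2 = 28.
For P < €28 the firm produces nothing.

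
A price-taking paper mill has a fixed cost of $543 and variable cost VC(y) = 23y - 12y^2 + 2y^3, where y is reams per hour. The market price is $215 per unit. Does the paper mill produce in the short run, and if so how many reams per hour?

Produce at y = 8

From TC, MC = TC'(y) = 23 - 24y + 6y^2 and AVC = VC/y = 23 - 12y + 2y^2.
AVC hits its minimum where MC = AVC, at y = 3, giving min AVC = 23 - 12·3 + 2·3^2 = $5.
P = $215 exceeds min AVC = $5, so the firm stays open.
P = MC gives -192 - 24y + 6y^2 = 0, with roots -4 and 8. Take the larger (rising MC): y* = 8.
Check: AVC at y = 8 is $55 ≤ P, so revenue covers variable cost.
Profit = P·y − TC = 215·8 − 983 = $737.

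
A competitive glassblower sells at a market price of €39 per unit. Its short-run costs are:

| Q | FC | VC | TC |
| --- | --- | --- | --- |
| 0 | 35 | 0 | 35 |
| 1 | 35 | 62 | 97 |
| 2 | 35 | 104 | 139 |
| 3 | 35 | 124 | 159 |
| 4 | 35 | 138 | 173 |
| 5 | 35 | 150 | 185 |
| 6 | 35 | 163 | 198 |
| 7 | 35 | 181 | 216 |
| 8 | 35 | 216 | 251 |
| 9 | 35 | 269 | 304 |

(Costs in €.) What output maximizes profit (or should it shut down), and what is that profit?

Tabulate TR − TC: Q=0: -35; Q=1: -58; Q=2: -61; Q=3: -42; Q=4: -17; Q=5: 10; Q=6: 36; Q=7: 57; Q=8: 61; Q=9: 47.
Profit is maximized at Q = 8. AVC there is 216/8 = €27 ≤ P, so producing beats shutting down (which would give -€35).

Q = 8; profit = €61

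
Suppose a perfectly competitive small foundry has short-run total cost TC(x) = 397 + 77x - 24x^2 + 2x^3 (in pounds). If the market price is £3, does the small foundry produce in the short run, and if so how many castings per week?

Shut down

Strip out fixed cost: VC = 77x - 24x^2 + 2x^3. Then AVC = 77 - 24x + 2x^2 and MC = 77 - 48x + 6x^2.
The AVC parabola has its vertex at x = 24/4 = 6, where AVC = 77 - 24·6 + 2·6^2 = £5.
Since P = £3 < min AVC = £5, price fails to cover variable cost at any output.
Shutting down limits the loss to fixed cost, £397.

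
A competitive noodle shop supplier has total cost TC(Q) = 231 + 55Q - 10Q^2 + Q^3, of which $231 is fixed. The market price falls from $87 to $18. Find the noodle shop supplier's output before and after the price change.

MC = 55 - 20Q + 3Q^2; the shutdown threshold is min AVC = $30 (at Q = 5).
With P = $87 above the shutdown price, P = MC gives Q = 8.
At P = $18 < min AVC = $30, price no longer covers variable cost at any output, so the firm shuts down: Q = 0.

Output falls from 8 to 0 (the firm shuts down)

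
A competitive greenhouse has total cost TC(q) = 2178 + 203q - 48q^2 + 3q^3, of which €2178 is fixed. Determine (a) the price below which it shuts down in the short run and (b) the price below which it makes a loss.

Shutdown price = €11; break-even price = €236

AVC = 203 - 48q + 3q^2; minimized at q = 8, giving min AVC = €11. That is the shutdown price.
ATC = 2178/q + 203 - 48q + 3q^2. Setting dATC/dq = −2178/q^2 − 48 + 6q = 0 gives q = 11 (since 6·11^3 − 48·11^2 = 2178).
min ATC = 2178/11 + 203 − 48·11 + 3·11^2 = €236. That is the break-even price.
Between these two prices the firm operates at a loss; above €236 it earns a profit.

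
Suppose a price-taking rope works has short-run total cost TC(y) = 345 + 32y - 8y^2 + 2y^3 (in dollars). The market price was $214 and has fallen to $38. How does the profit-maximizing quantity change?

Output falls from 7 to 3

MC = 32 - 16y + 6y^2; the shutdown threshold is min AVC = $24 (at y = 2).
At P = $214 ≥ min AVC, set P = MC on the rising branch: y = 7.
At P = $38 ≥ min AVC, set P = MC: y = 3. The firm stays open but cuts output.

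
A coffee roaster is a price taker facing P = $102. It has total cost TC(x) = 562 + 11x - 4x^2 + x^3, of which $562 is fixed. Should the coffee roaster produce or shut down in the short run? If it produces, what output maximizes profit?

From TC, MC = TC'(x) = 11 - 8x + 3x^2 and AVC = VC/x = 11 - 4x + x^2.
AVC hits its minimum where MC = AVC, at x = 2, giving min AVC = 11 - 4·2 + 2^2 = $7.
Because $102 ≥ $7, revenue can cover variable cost; the firm operates.
Solving P = MC: -91 - 8x + 3x^2 = 0 ⇒ x = -13/3 or 7. On the upward-sloping branch, x* = 7.
Check: AVC at x = 7 is $32 ≤ P, so revenue covers variable cost.
Profit = P·x − TC = 102·7 − 786 = -$72, a loss, but smaller than the $562 fixed cost the firm would lose by shutting down.

Produce at x = 7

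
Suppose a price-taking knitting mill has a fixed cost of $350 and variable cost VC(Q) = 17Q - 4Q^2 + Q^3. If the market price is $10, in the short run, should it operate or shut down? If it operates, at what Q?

Strip out fixed cost: VC = 17Q - 4Q^2 + Q^3. Then AVC = 17 - 4Q + Q^2 and MC = 17 - 8Q + 3Q^2.
AVC is minimized where dAVC/dQ = -4 + 2Q = 0, at Q = 2; min AVC = 17 - 4·2 + 2^2 = $13.
Since P = $10 < min AVC = $13, price fails to cover variable cost at any output.
Best response: produce nothing and absorb the $350 fixed cost.

Shut down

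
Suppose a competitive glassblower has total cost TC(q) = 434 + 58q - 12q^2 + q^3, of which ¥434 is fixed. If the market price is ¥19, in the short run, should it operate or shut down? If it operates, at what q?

Strip out fixed cost: VC = 58q - 12q^2 + q^3. Then AVC = 58 - 12q + q^2 and MC = 58 - 24q + 3q^2.
AVC hits its minimum where MC = AVC, at q = 6, giving min AVC = 58 - 12·6 + 6^2 = ¥22.
With P < min AVC (¥19 < ¥22), every unit sold adds to the loss.
Shutting down limits the loss to fixed cost, ¥434.

Shut down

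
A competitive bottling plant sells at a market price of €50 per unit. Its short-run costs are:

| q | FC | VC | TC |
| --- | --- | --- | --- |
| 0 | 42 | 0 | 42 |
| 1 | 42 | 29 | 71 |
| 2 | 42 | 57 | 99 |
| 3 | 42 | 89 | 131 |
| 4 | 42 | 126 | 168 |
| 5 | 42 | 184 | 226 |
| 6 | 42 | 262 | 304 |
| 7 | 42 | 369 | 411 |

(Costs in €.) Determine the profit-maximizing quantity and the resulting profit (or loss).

q = 4; profit = €32

Compute π = P·q − TC at each output: q=0: -42; q=1: -21; q=2: 1; q=3: 19; q=4: 32; q=5: 24; q=6: -4; q=7: -61.
Profit is maximized at q = 4. AVC there is 126/4 = €31.50 ≤ P, so producing beats shutting down (which would give -€42).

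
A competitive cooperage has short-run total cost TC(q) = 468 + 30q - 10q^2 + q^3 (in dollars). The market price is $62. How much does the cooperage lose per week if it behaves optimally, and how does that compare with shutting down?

Profit = -$84 at q = 8

AVC = 30 - 10q + q^2 has its minimum $5 at q = 5; price $62 clears that bar, so the firm operates.
With MC = 30 - 20q + 3q^2, P = MC on the upward-sloping part at q* = 8.
TR = 62·8 = 496. TC = 468 + 112 = 580. Profit = 496 − 580 = -$84.
By producing, the firm covers all variable cost plus $384 of fixed cost; shutting down would lose the full $468.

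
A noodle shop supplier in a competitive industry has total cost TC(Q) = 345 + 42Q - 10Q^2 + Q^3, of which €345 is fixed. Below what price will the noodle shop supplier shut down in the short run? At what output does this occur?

The firm shuts down when price falls below the minimum of average variable cost. AVC = VC/Q = 42 - 10Q + Q^2.
At the minimum of AVC, MC = AVC. MC = 42 - 20Q + 3Q^2; setting MC = AVC gives 2Q^2 - 10Q = 0, so Q = 5. min AVC = 17.
So the shutdown price is €17.

€17 per unit, at Q = 5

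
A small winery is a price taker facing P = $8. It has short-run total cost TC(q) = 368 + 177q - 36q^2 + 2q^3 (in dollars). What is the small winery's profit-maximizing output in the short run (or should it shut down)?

Variable cost is VC = 177q - 36q^2 + 2q^3, so AVC = VC/q = 177 - 36q + 2q^2 and MC = dTC/dq = 177 - 72q + 6q^2.
AVC is minimized where dAVC/dq = -36 + 4q = 0, at q = 9; min AVC = 177 - 36·9 + 2·9^2 = $15.
P = $8 lies below min AVC = $15; no output level covers variable cost.
Shutting down limits the loss to fixed cost, $368.

Shut down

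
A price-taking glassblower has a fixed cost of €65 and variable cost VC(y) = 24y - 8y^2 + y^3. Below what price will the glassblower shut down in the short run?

€8 per unit

Short-run supply begins at min AVC. From VC = 24y - 8y^2 + y^3, AVC = 24 - 8y + y^2.
At the minimum of AVC, MC = AVC. MC = 24 - 16y + 3y^2; setting MC = AVC gives 2y^2 - 8y = 0, so y = 4. min AVC = 8.
The firm shuts down for any P below €8.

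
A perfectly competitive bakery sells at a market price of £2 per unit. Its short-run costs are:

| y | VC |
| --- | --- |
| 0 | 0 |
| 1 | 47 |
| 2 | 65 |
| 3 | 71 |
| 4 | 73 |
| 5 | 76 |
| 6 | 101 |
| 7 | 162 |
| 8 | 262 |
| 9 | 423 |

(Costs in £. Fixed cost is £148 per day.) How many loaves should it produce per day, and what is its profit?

Compute π = P·y − TC at each output: y=0: -148; y=1: -193; y=2: -209; y=3: -213; y=4: -213; y=5: -214; y=6: -237; y=7: -296; y=8: -394; y=9: -553.
Profit is highest at y = 0. Equivalently, the lowest AVC in the table is 76/5 ≈ £15.20 at y = 5, and P = £2 falls below it — price never covers variable cost, so the firm shuts down and loses only its fixed cost.

y = 0 (shut down); profit = -£148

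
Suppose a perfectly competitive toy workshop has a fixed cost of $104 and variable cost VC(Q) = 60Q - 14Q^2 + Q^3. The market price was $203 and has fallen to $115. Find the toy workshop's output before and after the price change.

MC = 60 - 28Q + 3Q^2; the shutdown threshold is min AVC = $11 (at Q = 7).
With P = $203 above the shutdown price, P = MC gives Q = 13.
At P = $115 ≥ min AVC, set P = MC: Q = 11. The firm stays open but cuts output.

Output falls from 13 to 11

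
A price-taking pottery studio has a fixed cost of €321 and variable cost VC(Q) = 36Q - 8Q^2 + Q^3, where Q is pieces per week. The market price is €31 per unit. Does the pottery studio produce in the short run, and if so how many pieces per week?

Produce at Q = 5

From TC, MC = TC'(Q) = 36 - 16Q + 3Q^2 and AVC = VC/Q = 36 - 8Q + Q^2.
The AVC parabola has its vertex at Q = 8/2 = 4, where AVC = 36 - 8·4 + 4^2 = €20.
Since P = €31 ≥ min AVC = €20, price covers variable cost and the firm should produce.
Set P = MC: 31 = 36 - 16Q + 3Q^2 → 5 - 16Q + 3Q^2 = 0. The roots are Q = 1/3 and Q = 5; the profit-maximizing output is on the rising part of MC, so Q* = 5.
Check: AVC at Q = 5 is €21 ≤ P, so revenue covers variable cost.
Profit = P·Q − TC = 31·5 − 426 = -€271, a loss, but smaller than the €321 fixed cost the firm would lose by shutting down.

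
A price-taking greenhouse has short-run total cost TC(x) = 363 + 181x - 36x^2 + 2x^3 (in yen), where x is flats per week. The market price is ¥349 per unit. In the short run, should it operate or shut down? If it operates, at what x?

Produce at x = 14

Variable cost is VC = 181x - 36x^2 + 2x^3, so AVC = VC/x = 181 - 36x + 2x^2 and MC = dTC/dx = 181 - 72x + 6x^2.
The AVC parabola has its vertex at x = 36/4 = 9, where AVC = 181 - 36·9 + 2·9^2 = ¥19.
Since P = ¥349 ≥ min AVC = ¥19, price covers variable cost and the firm should produce.
P = MC gives -168 - 72x + 6x^2 = 0, with roots -2 and 14. Take the larger (rising MC): x* = 14.
Check: AVC at x = 14 is ¥69 ≤ P, so revenue covers variable cost.
Profit = P·x − TC = 349·14 − 1329 = ¥3557.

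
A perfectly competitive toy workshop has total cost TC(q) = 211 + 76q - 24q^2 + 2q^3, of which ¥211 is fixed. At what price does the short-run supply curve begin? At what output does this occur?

¥4 per unit, at q = 6

The shutdown price is the minimum of AVC. VC = 76q - 24q^2 + 2q^3, so AVC = 76 - 24q + 2q^2.
dAVC/dq = -24 + 4q = 0 gives q = 6. min AVC = 76 - 24·6 + 2·6^2 = 4.
The firm shuts down for any P below ¥4.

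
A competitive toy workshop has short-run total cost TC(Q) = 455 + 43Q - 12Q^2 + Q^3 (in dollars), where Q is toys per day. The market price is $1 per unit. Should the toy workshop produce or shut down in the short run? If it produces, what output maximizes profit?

From TC, MC = TC'(Q) = 43 - 24Q + 3Q^2 and AVC = VC/Q = 43 - 12Q + Q^2.
AVC hits its minimum where MC = AVC, at Q = 6, giving min AVC = 43 - 12·6 + 6^2 = $7.
Since P = $1 < min AVC = $7, price fails to cover variable cost at any output.
The firm minimizes its loss by shutting down and losing only its fixed cost of $455.

Shut down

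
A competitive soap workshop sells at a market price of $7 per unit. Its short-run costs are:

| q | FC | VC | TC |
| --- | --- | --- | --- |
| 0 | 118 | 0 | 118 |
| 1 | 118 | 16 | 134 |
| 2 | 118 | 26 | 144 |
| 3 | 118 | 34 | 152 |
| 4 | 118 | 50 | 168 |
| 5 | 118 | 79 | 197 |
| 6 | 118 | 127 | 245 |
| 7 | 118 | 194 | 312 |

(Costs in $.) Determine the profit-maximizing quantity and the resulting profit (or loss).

q = 0 (shut down); profit = -$118

Tabulate TR − TC: q=0: -118; q=1: -127; q=2: -130; q=3: -131; q=4: -140; q=5: -162; q=6: -203; q=7: -263.
Profit is highest at q = 0. Equivalently, the lowest AVC in the table is 34/3 ≈ $11.33 at q = 3, and P = $7 falls below it — price never covers variable cost, so the firm shuts down and loses only its fixed cost.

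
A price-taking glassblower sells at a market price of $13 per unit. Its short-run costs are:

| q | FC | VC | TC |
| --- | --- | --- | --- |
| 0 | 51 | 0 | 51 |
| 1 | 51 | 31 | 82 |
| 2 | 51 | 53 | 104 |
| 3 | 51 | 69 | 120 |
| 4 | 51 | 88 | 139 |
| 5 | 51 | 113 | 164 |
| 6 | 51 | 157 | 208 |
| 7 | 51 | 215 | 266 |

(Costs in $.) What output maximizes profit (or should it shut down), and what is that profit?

Compute π = P·q − TC at each output: q=0: -51; q=1: -69; q=2: -78; q=3: -81; q=4: -87; q=5: -99; q=6: -130; q=7: -175.
Profit is highest at q = 0. Equivalently, the lowest AVC in the table is 88/4 ≈ $22 at q = 4, and P = $13 falls below it — price never covers variable cost, so the firm shuts down and loses only its fixed cost.

q = 0 (shut down); profit = -$51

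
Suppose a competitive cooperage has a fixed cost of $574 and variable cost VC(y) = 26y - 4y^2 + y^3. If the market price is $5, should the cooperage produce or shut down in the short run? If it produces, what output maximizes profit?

From TC, MC = TC'(y) = 26 - 8y + 3y^2 and AVC = VC/y = 26 - 4y + y^2.
The AVC parabola has its vertex at y = 4/2 = 2, where AVC = 26 - 4·2 + 2^2 = $22.
P = $5 lies below min AVC = $22; no output level covers variable cost.
Shutting down limits the loss to fixed cost, $574.

Shut down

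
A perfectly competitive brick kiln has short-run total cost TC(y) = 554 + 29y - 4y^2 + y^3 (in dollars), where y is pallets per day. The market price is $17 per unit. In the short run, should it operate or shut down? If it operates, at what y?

Variable cost is VC = 29y - 4y^2 + y^3, so AVC = VC/y = 29 - 4y + y^2 and MC = dTC/dy = 29 - 8y + 3y^2.
The AVC parabola has its vertex at y = 4/2 = 2, where AVC = 29 - 4·2 + 2^2 = $25.
P = $17 lies below min AVC = $25; no output level covers variable cost.
The firm minimizes its loss by shutting down and losing only its fixed cost of $554.

Shut down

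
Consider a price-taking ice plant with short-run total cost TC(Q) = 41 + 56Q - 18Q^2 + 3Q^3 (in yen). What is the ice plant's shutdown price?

Short-run supply begins at min AVC. From VC = 56Q - 18Q^2 + 3Q^3, AVC = 56 - 18Q + 3Q^2.
At the minimum of AVC, MC = AVC. MC = 56 - 36Q + 9Q^2; setting MC = AVC gives 6Q^2 - 18Q = 0, so Q = 3. min AVC = 29.
So the shutdown price is ¥29.

¥29 per unit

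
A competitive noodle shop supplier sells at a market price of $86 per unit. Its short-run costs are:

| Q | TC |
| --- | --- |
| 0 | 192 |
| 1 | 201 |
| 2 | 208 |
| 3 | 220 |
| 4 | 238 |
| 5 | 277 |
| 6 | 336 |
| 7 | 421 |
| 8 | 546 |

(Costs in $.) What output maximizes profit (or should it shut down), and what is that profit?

Profit at each row (π = 86Q − TC): Q=0: -192; Q=1: -115; Q=2: -36; Q=3: 38; Q=4: 106; Q=5: 153; Q=6: 180; Q=7: 181; Q=8: 142.
Profit is maximized at Q = 7. AVC there is 229/7 = $32.71 ≤ P, so producing beats shutting down (which would give -$192).

Q = 7; profit = $181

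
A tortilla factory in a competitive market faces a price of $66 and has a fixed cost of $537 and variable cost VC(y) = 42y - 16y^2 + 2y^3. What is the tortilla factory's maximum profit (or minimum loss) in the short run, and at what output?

AVC = 42 - 16y + 2y^2 has its minimum $10 at y = 4; price $66 clears that bar, so the firm operates.
MC = 42 - 32y + 6y^2. Setting P = MC and taking the root on the rising branch gives y* = 6.
TR = 66·6 = 396. TC = 537 + 108 = 645. Profit = 396 − 645 = -$249.
That loss of $249 beats the $537 the firm would lose by shutting down; producing recovers $288 of fixed cost.

Profit = -$249 at y = 6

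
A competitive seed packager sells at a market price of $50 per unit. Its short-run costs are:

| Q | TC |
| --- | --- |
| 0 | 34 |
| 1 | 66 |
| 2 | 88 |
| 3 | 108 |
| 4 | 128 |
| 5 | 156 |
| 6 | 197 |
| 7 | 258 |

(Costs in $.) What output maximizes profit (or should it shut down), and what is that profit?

Q = 6; profit = $103

Profit at each row (π = 50Q − TC): Q=0: -34; Q=1: -16; Q=2: 12; Q=3: 42; Q=4: 72; Q=5: 94; Q=6: 103; Q=7: 92.
Profit is maximized at Q = 6. AVC there is 163/6 = $27.17 ≤ P, so producing beats shutting down (which would give -$34).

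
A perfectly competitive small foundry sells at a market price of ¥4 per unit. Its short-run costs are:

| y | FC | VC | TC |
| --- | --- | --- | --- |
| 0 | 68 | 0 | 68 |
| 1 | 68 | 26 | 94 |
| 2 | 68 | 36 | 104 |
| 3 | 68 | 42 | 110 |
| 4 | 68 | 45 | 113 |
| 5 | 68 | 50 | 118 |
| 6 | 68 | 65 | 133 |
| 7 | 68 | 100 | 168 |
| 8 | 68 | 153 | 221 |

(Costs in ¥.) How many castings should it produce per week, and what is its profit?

Profit at each row (π = 4y − TC): y=0: -68; y=1: -90; y=2: -96; y=3: -98; y=4: -97; y=5: -98; y=6: -109; y=7: -140; y=8: -189.
Profit is highest at y = 0. Equivalently, the lowest AVC in the table is 50/5 ≈ ¥10 at y = 5, and P = ¥4 falls below it — price never covers variable cost, so the firm shuts down and loses only its fixed cost.

y = 0 (shut down); profit = -¥68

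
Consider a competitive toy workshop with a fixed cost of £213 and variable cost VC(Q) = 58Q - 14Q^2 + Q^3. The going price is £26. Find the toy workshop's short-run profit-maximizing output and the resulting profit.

AVC = 58 - 14Q + Q^2; min AVC = £9 at Q = 7. Since P = £26 ≥ min AVC, the firm produces.
MC = 58 - 28Q + 3Q^2. Setting P = MC and taking the root on the rising branch gives Q* = 8.
TR = 26·8 = 208. TC = 213 + 80 = 293. Profit = 208 − 293 = -£85.
By producing, the firm covers all variable cost plus £128 of fixed cost; shutting down would lose the full £213.

Profit = -£85 at Q = 8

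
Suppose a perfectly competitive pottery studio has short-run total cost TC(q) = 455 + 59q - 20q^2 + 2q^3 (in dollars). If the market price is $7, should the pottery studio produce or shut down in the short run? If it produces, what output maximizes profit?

Strip out fixed cost: VC = 59q - 20q^2 + 2q^3. Then AVC = 59 - 20q + 2q^2 and MC = 59 - 40q + 6q^2.
AVC is minimized where dAVC/dq = -20 + 4q = 0, at q = 5; min AVC = 59 - 20·5 + 2·5^2 = $9.
P = $7 lies below min AVC = $9; no output level covers variable cost.
The firm minimizes its loss by shutting down and losing only its fixed cost of $455.

Shut down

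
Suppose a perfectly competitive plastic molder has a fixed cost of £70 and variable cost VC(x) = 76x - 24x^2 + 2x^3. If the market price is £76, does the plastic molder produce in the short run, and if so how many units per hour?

Produce at x = 8

Strip out fixed cost: VC = 76x - 24x^2 + 2x^3. Then AVC = 76 - 24x + 2x^2 and MC = 76 - 48x + 6x^2.
AVC is minimized where dAVC/dx = -24 + 4x = 0, at x = 6; min AVC = 76 - 24·6 + 2·6^2 = £4.
P = £76 exceeds min AVC = £4, so the firm stays open.
P = MC gives -48x + 6x^2 = 0, with roots 0 and 8. Take the larger (rising MC): x* = 8.
Check: AVC at x = 8 is £12 ≤ P, so revenue covers variable cost.
Profit = P·x − TC = 76·8 − 166 = £442.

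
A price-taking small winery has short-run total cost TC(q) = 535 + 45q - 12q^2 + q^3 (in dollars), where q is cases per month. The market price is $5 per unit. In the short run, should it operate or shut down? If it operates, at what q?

Variable cost is VC = 45q - 12q^2 + q^3, so AVC = VC/q = 45 - 12q + q^2 and MC = dTC/dq = 45 - 24q + 3q^2.
The AVC parabola has its vertex at q = 12/2 = 6, where AVC = 45 - 12·6 + 6^2 = $9.
Since P = $5 < min AVC = $9, price fails to cover variable cost at any output.
Shutting down limits the loss to fixed cost, $535.

Shut down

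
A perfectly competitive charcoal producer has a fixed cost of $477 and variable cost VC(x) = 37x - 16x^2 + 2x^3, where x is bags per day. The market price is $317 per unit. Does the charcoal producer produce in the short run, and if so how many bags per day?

Strip out fixed cost: VC = 37x - 16x^2 + 2x^3. Then AVC = 37 - 16x + 2x^2 and MC = 37 - 32x + 6x^2.
AVC is minimized where dAVC/dx = -16 + 4x = 0, at x = 4; min AVC = 37 - 16·4 + 2·4^2 = $5.
P = $317 exceeds min AVC = $5, so the firm stays open.
Set P = MC: 317 = 37 - 32x + 6x^2 → -280 - 32x + 6x^2 = 0. The roots are x = -14/3 and x = 10; the profit-maximizing output is on the rising part of MC, so x* = 10.
Check: AVC at x = 10 is $77 ≤ P, so revenue covers variable cost.
Profit = P·x − TC = 317·10 − 1247 = $1923.

Produce at x = 10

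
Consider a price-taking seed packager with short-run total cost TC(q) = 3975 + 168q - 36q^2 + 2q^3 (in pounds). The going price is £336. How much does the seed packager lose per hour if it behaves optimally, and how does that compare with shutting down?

AVC = 168 - 36q + 2q^2 has its minimum £6 at q = 9; price £336 clears that bar, so the firm operates.
MC = 168 - 72q + 6q^2. Setting P = MC and taking the root on the rising branch gives q* = 14.
TR = 336·14 = 4704. TC = 3975 + 784 = 4759. Profit = 4704 − 4759 = -£55.
Shutting down would mean losing the fixed cost of £3975, so operating at a loss of £55 is better by £3920.

Profit = -£55 at q = 14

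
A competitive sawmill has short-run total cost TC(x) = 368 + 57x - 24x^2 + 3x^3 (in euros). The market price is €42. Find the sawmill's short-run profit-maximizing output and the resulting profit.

AVC = 57 - 24x + 3x^2 has its minimum €9 at x = 4; price €42 clears that bar, so the firm operates.
MC = 57 - 48x + 9x^2. Setting P = MC and taking the root on the rising branch gives x* = 5.
TR = 42·5 = 210. TC = 368 + 60 = 428. Profit = 210 − 428 = -€218.
That loss of €218 beats the €368 the firm would lose by shutting down; producing recovers €150 of fixed cost.

Profit = -€218 at x = 5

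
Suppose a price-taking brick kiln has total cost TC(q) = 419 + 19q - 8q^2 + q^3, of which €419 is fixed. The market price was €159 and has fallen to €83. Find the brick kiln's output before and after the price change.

Output falls from 10 to 8

AVC = 19 - 8q + q^2, minimized at q = 4 where min AVC = €3. MC = 19 - 16q + 3q^2.
With P = €159 above the shutdown price, P = MC gives q = 10.
At P = €83 ≥ min AVC, set P = MC: q = 8. The firm stays open but cuts output.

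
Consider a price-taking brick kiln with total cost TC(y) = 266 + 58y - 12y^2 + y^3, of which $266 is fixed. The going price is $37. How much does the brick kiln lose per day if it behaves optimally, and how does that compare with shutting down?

Profit = -$168 at y = 7

AVC = 58 - 12y + y^2 has its minimum $22 at y = 6; price $37 clears that bar, so the firm operates.
MC = 58 - 24y + 3y^2. Setting P = MC and taking the root on the rising branch gives y* = 7.
TR = 37·7 = 259. TC = 266 + 161 = 427. Profit = 259 − 427 = -$168.
By producing, the firm covers all variable cost plus $98 of fixed cost; shutting down would lose the full $266.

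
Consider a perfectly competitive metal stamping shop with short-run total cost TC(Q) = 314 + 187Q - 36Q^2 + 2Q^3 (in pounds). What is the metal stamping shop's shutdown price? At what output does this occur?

£25 per unit, at Q = 9

The shutdown price is the minimum of AVC. VC = 187Q - 36Q^2 + 2Q^3, so AVC = 187 - 36Q + 2Q^2.
At the minimum of AVC, MC = AVC. MC = 187 - 72Q + 6Q^2; setting MC = AVC gives 4Q^2 - 36Q = 0, so Q = 9. min AVC = 25.
So the shutdown price is £25.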